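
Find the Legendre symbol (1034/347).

1

First reduce: 1034 ≡ 340 (mod 347).
Pull out 2^2: since 347 ≡ 3 (mod 8), (2/347) = -1, so (2/347)^2 = +1.
Reciprocity: 85 ≡ 1 and 347 ≡ 3 (mod 4), so (85/347) = +(347/85).
Reduce top mod 85: now compute (7/85).
Reciprocity: 7 ≡ 3 and 85 ≡ 1 (mod 4), so (7/85) = +(85/7).
Reduce top mod 7: now compute (1/7).
Reached (1/7) = 1. Collecting the sign flips along the way, the symbol is +1.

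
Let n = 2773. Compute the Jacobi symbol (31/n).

1

Reciprocity: 31 ≡ 3 and 2773 ≡ 1 (mod 4), so (31/2773) = +(2773/31).
Reduce top mod 31: now compute (14/31).
Pull out 2: since 31 ≡ 7 (mod 8), (2/31) = +1.
Reciprocity: 7 ≡ 3 and 31 ≡ 3 (mod 4), so (7/31) = −(31/7).
Reduce top mod 7: now compute (3/7).
Reciprocity: 3 ≡ 3 and 7 ≡ 3 (mod 4), so (3/7) = −(7/3).
Reduce top mod 3: now compute (1/3).
Reached (1/3) = 1. Collecting the sign flips along the way, the symbol is +1.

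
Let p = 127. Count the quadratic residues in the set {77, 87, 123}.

1

(77/127) = -1 → non-residue.
(87/127) = +1 → QR.
(123/127) = -1 → non-residue.
Total quadratic residues among the 3: 1.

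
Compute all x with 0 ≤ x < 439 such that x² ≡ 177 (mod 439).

Since 439 ≡ 3 (mod 4), a square root of 177 is 177^((439+1)/4) = 177^110 mod 439.
Repeated squaring: 177^2≡160, 177^4≡138, 177^8≡167, 177^16≡232, 177^32≡266, 177^64≡77 (mod 439).
177^110 = 177^(64+32+8+4+2) ≡ 242 (mod 439).
Check: 242² = 58564 ≡ 177 (mod 439). The two roots are 197 and 242.

197, 242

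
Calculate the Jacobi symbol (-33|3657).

0

First reduce: -33 ≡ 3624 (mod 3657).
Pull out 2^3: since 3657 ≡ 1 (mod 8), (2/3657) = +1, so (2/3657)^3 = +1.
Reciprocity: 453 ≡ 1 and 3657 ≡ 1 (mod 4), so (453/3657) = +(3657/453).
Reduce top mod 453: now compute (33/453).
Reciprocity: 33 ≡ 1 and 453 ≡ 1 (mod 4), so (33/453) = +(453/33).
Reduce top mod 33: now compute (24/33).
Pull out 2^3: since 33 ≡ 1 (mod 8), (2/33) = +1, so (2/33)^3 = +1.
Reciprocity: 3 ≡ 3 and 33 ≡ 1 (mod 4), so (3/33) = +(33/3).
Reduce top mod 3: now compute (0/3).
Top reduces to 0: gcd > 1, so the symbol is 0.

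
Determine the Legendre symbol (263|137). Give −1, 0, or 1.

Euler's criterion: (263/137) ≡ 126^68 (mod 137).
126^2 ≡ 121 (mod 137)
126^4 ≡ 119 (mod 137)
126^8 ≡ 50 (mod 137)
126^16 ≡ 34 (mod 137)
126^32 ≡ 60 (mod 137)
126^64 ≡ 38 (mod 137)
126^68 = 126^(64+4) ≡ 1 (mod 137).
Result is 1, so (263/137) = 1.

1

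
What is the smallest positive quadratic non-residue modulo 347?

(2/347) = −1, so 2 is the smallest positive non-residue mod 347.

2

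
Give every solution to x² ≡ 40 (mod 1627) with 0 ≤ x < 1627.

Since 1627 ≡ 3 (mod 4), a square root of 40 is 40^((1627+1)/4) = 40^407 mod 1627.
Repeated squaring: 40^2≡1600, 40^4≡729, 40^8≡1039, 40^16≡820, 40^32≡449, 40^64≡1480, 40^128≡458, 40^256≡1508 (mod 1627).
40^407 = 40^(256+128+16+4+2+1) ≡ 778 (mod 1627).
Check: 778² = 605284 ≡ 40 (mod 1627). The two roots are 778 and 849.

778, 849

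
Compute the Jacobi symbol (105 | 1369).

1

Reciprocity: 105 ≡ 1 and 1369 ≡ 1 (mod 4), so (105/1369) = +(1369/105).
Reduce top mod 105: now compute (4/105).
Pull out 2^2: since 105 ≡ 1 (mod 8), (2/105) = +1, so (2/105)^2 = +1.
Reached (1/105) = 1. Collecting the sign flips along the way, the symbol is +1.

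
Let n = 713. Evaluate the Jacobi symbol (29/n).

-1

Reciprocity: 29 ≡ 1 and 713 ≡ 1 (mod 4), so (29/713) = +(713/29).
Reduce top mod 29: now compute (17/29).
Reciprocity: 17 ≡ 1 and 29 ≡ 1 (mod 4), so (17/29) = +(29/17).
Reduce top mod 17: now compute (12/17).
Pull out 2^2: since 17 ≡ 1 (mod 8), (2/17) = +1, so (2/17)^2 = +1.
Reciprocity: 3 ≡ 3 and 17 ≡ 1 (mod 4), so (3/17) = +(17/3).
Reduce top mod 3: now compute (2/3).
Pull out 2: since 3 ≡ 3 (mod 8), (2/3) = -1.
Reached (1/3) = 1. Collecting the sign flips along the way, the symbol is -1.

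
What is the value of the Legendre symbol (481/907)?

-1

Euler's criterion: (481/907) ≡ 481^453 (mod 907).
481^2 ≡ 76 (mod 907)
481^4 ≡ 334 (mod 907)
481^8 ≡ 902 (mod 907)
481^16 ≡ 25 (mod 907)
481^32 ≡ 625 (mod 907)
481^64 ≡ 615 (mod 907)
481^128 ≡ 6 (mod 907)
481^256 ≡ 36 (mod 907)
481^453 = 481^(256+128+64+4+1) ≡ 906 (mod 907).
Result is 906 ≡ −1, so (481/907) = −1.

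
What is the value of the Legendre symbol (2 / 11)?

Euler's criterion: (2/11) ≡ 2^5 (mod 11).
2^2 ≡ 4 (mod 11)
2^4 ≡ 5 (mod 11)
2^5 = 2^(4+1) ≡ 10 (mod 11).
Result is 10 ≡ −1, so (2/11) = −1.

-1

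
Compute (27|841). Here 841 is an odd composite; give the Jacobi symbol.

Reciprocity: 27 ≡ 3 and 841 ≡ 1 (mod 4), so (27/841) = +(841/27).
Reduce top mod 27: now compute (4/27).
Pull out 2^2: since 27 ≡ 3 (mod 8), (2/27) = -1, so (2/27)^2 = +1.
Reached (1/27) = 1. Collecting the sign flips along the way, the symbol is +1.

1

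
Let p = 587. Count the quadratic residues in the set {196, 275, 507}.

2

(196/587) = +1 → QR.
(275/587) = -1 → non-residue.
(507/587) = +1 → QR.
Total quadratic residues among the 3: 2.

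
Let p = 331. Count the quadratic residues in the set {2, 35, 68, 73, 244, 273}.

1

(2/331) = -1 → non-residue.
(35/331) = -1 → non-residue.
(68/331) = +1 → QR.
(73/331) = -1 → non-residue.
(244/331) = -1 → non-residue.
(273/331) = -1 → non-residue.
Total quadratic residues among the 6: 1.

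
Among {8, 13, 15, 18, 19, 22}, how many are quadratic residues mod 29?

2

(8/29) = -1 → non-residue.
(13/29) = +1 → QR.
(15/29) = -1 → non-residue.
(18/29) = -1 → non-residue.
(19/29) = -1 → non-residue.
(22/29) = +1 → QR.
Total quadratic residues among the 6: 2.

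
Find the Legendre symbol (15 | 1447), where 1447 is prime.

Reciprocity: 15 ≡ 3 and 1447 ≡ 3 (mod 4), so (15/1447) = −(1447/15).
Reduce top mod 15: now compute (7/15).
Reciprocity: 7 ≡ 3 and 15 ≡ 3 (mod 4), so (7/15) = −(15/7).
Reduce top mod 7: now compute (1/7).
Reached (1/7) = 1. Collecting the sign flips along the way, the symbol is +1.

1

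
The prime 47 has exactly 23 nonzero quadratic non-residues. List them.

Square k = 1,…,23 (k and 47−k give the same square):
1²=1, 2²=4, 3²=9, 4²=16, 5²=25, 6²=36, 7²≡2, 8²≡17, 9²≡34, 10²≡6, 11²≡27, 12²≡3, 13²≡28, 14²≡8, 15²≡37, 16²≡21, 17²≡7, 18²≡42, 19²≡32, 20²≡24, 21²≡18, 22²≡14, 23²≡12 (mod 47).
The residues are {1, 2, 3, 4, 6, 7, 8, 9, 12, 14, 16, 17, 18, 21, 24, 25, 27, 28, 32, 34, 36, 37, 42}; the non-residues are the remaining 23 nonzero classes.

5,10,11,13,15,19,20,22,23,26,29,30,31,33,35,38,39,40,41,43,44,45,46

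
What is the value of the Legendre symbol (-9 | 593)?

Euler's criterion: (-9/593) ≡ 584^296 (mod 593).
584^2 ≡ 81 (mod 593)
584^4 ≡ 38 (mod 593)
584^8 ≡ 258 (mod 593)
584^16 ≡ 148 (mod 593)
584^32 ≡ 556 (mod 593)
584^64 ≡ 183 (mod 593)
584^128 ≡ 281 (mod 593)
584^256 ≡ 92 (mod 593)
584^296 = 584^(256+32+8) ≡ 1 (mod 593).
Result is 1, so (-9/593) = 1.

1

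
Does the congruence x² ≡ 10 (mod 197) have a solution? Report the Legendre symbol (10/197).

1

Pull out 2: since 197 ≡ 5 (mod 8), (2/197) = -1.
Reciprocity: 5 ≡ 1 and 197 ≡ 1 (mod 4), so (5/197) = +(197/5).
Reduce top mod 5: now compute (2/5).
Pull out 2: since 5 ≡ 5 (mod 8), (2/5) = -1.
Reached (1/5) = 1. Collecting the sign flips along the way, the symbol is +1.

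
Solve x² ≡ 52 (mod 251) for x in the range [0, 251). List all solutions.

Since 251 ≡ 3 (mod 4), a square root of 52 is 52^((251+1)/4) = 52^63 mod 251.
Repeated squaring: 52^2≡194, 52^4≡237, 52^8≡196, 52^16≡13, 52^32≡169 (mod 251).
52^63 = 52^(32+16+8+4+2+1) ≡ 110 (mod 251).
Check: 110² = 12100 ≡ 52 (mod 251). The two roots are 110 and 141.

110, 141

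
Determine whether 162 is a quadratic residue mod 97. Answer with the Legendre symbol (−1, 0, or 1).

1

First reduce: 162 ≡ 65 (mod 97).
Reciprocity: 65 ≡ 1 and 97 ≡ 1 (mod 4), so (65/97) = +(97/65).
Reduce top mod 65: now compute (32/65).
Pull out 2^5: since 65 ≡ 1 (mod 8), (2/65) = +1, so (2/65)^5 = +1.
Reached (1/65) = 1. Collecting the sign flips along the way, the symbol is +1.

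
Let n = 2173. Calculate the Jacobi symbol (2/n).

Pull out 2: since 2173 ≡ 5 (mod 8), (2/2173) = -1.
Reached (1/2173) = 1. Collecting the sign flips along the way, the symbol is -1.

-1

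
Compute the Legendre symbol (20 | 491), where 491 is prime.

1

Euler's criterion: (20/491) ≡ 20^245 (mod 491).
20^2 ≡ 400 (mod 491)
20^4 ≡ 425 (mod 491)
20^8 ≡ 428 (mod 491)
20^16 ≡ 41 (mod 491)
20^32 ≡ 208 (mod 491)
20^64 ≡ 56 (mod 491)
20^128 ≡ 190 (mod 491)
20^245 = 20^(128+64+32+16+4+1) ≡ 1 (mod 491).
Result is 1, so (20/491) = 1.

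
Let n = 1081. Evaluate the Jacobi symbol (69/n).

Reciprocity: 69 ≡ 1 and 1081 ≡ 1 (mod 4), so (69/1081) = +(1081/69).
Reduce top mod 69: now compute (46/69).
Pull out 2: since 69 ≡ 5 (mod 8), (2/69) = -1.
Reciprocity: 23 ≡ 3 and 69 ≡ 1 (mod 4), so (23/69) = +(69/23).
Reduce top mod 23: now compute (0/23).
Top reduces to 0: gcd > 1, so the symbol is 0.

0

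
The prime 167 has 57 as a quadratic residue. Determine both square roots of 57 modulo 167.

Since 167 ≡ 3 (mod 4), a square root of 57 is 57^((167+1)/4) = 57^42 mod 167.
Repeated squaring: 57^2≡76, 57^4≡98, 57^8≡85, 57^16≡44, 57^32≡99 (mod 167).
57^42 = 57^(32+8+2) ≡ 97 (mod 167).
Check: 97² = 9409 ≡ 57 (mod 167). The two roots are 70 and 97.

70, 97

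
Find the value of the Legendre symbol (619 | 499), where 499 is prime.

Euler's criterion: (619/499) ≡ 120^249 (mod 499).
120^2 ≡ 428 (mod 499)
120^4 ≡ 51 (mod 499)
120^8 ≡ 106 (mod 499)
120^16 ≡ 258 (mod 499)
120^32 ≡ 197 (mod 499)
120^64 ≡ 386 (mod 499)
120^128 ≡ 294 (mod 499)
120^249 = 120^(128+64+32+16+8+1) ≡ 1 (mod 499).
Result is 1, so (619/499) = 1.

1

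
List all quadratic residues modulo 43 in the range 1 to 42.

Square k = 1,…,21 (k and 43−k give the same square):
1²=1, 2²=4, 3²=9, 4²=16, 5²=25, 6²=36, 7²≡6, 8²≡21, 9²≡38, 10²≡14, 11²≡35, 12²≡15, 13²≡40, 14²≡24, 15²≡10, 16²≡41, 17²≡31, 18²≡23, 19²≡17, 20²≡13, 21²≡11 (mod 43).
So the quadratic residues mod 43 are {1, 4, 6, 9, 10, 11, 13, 14, 15, 16, 17, 21, 23, 24, 25, 31, 35, 36, 38, 40, 41}.

1, 4, 6, 9, 10, 11, 13, 14, 15, 16, 17, 21, 23, 24, 25, 31, 35, 36, 38, 40, 41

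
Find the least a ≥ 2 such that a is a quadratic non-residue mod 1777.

5

(2/1777) = +1, so 2 is a residue.
(3/1777) = +1, so 3 is a residue.
(4/1777) = +1, so 4 is a residue.
(5/1777) = −1, so 5 is the smallest positive non-residue mod 1777.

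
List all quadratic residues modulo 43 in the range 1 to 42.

Square k = 1,…,21 (k and 43−k give the same square):
1²=1, 2²=4, 3²=9, 4²=16, 5²=25, 6²=36, 7²≡6, 8²≡21, 9²≡38, 10²≡14, 11²≡35, 12²≡15, 13²≡40, 14²≡24, 15²≡10, 16²≡41, 17²≡31, 18²≡23, 19²≡17, 20²≡13, 21²≡11 (mod 43).
So the quadratic residues mod 43 are {1, 4, 6, 9, 10, 11, 13, 14, 15, 16, 17, 21, 23, 24, 25, 31, 35, 36, 38, 40, 41}.

1,4,6,9,10,11,13,14,15,16,17,21,23,24,25,31,35,36,38,40,41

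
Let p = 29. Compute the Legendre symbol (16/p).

1

Euler's criterion: (16/29) ≡ 16^14 (mod 29).
16^2 ≡ 24 (mod 29)
16^4 ≡ 25 (mod 29)
16^8 ≡ 16 (mod 29)
16^14 = 16^(8+4+2) ≡ 1 (mod 29).
Result is 1, so (16/29) = 1.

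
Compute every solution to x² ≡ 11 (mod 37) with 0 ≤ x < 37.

14, 23

37 ≡ 1 (mod 4), so we find a root by search.
Trying successive values, 14² = 196 ≡ 11 (mod 37). The other root is 37 − 14 = 23.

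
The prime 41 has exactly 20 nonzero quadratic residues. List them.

1 2 4 5 8 9 10 16 18 20 21 23 25 31 32 33 36 37 39 40

Square k = 1,…,20 (k and 41−k give the same square):
1²=1, 2²=4, 3²=9, 4²=16, 5²=25, 6²=36, 7²≡8, 8²≡23, 9²≡40, 10²≡18, 11²≡39, 12²≡21, 13²≡5, 14²≡32, 15²≡20, 16²≡10, 17²≡2, 18²≡37, 19²≡33, 20²≡31 (mod 41).
So the quadratic residues mod 41 are {1, 2, 4, 5, 8, 9, 10, 16, 18, 20, 21, 23, 25, 31, 32, 33, 36, 37, 39, 40}.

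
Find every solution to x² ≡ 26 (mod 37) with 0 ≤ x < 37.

10, 27

37 ≡ 1 (mod 4), so we find a root by search.
Trying successive values, 10² = 100 ≡ 26 (mod 37). The other root is 37 − 10 = 27.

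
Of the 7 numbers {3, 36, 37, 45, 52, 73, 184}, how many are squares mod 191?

5

(3/191) = +1 → QR.
(36/191) = +1 → QR.
(37/191) = -1 → non-residue.
(45/191) = +1 → QR.
(52/191) = +1 → QR.
(73/191) = -1 → non-residue.
(184/191) = +1 → QR.
Total quadratic residues among the 7: 5.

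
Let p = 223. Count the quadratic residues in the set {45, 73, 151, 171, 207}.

(45/223) = -1 → non-residue.
(73/223) = +1 → QR.
(151/223) = -1 → non-residue.
(171/223) = +1 → QR.
(207/223) = -1 → non-residue.
Total quadratic residues among the 5: 2.

2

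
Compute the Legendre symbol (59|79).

Reciprocity: 59 ≡ 3 and 79 ≡ 3 (mod 4), so (59/79) = −(79/59).
Reduce top mod 59: now compute (20/59).
Pull out 2^2: since 59 ≡ 3 (mod 8), (2/59) = -1, so (2/59)^2 = +1.
Reciprocity: 5 ≡ 1 and 59 ≡ 3 (mod 4), so (5/59) = +(59/5).
Reduce top mod 5: now compute (4/5).
Pull out 2^2: since 5 ≡ 5 (mod 8), (2/5) = -1, so (2/5)^2 = +1.
Reached (1/5) = 1. Collecting the sign flips along the way, the symbol is -1.

-1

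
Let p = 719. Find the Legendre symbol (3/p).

1

Reciprocity: 3 ≡ 3 and 719 ≡ 3 (mod 4), so (3/719) = −(719/3).
Reduce top mod 3: now compute (2/3).
Pull out 2: since 3 ≡ 3 (mod 8), (2/3) = -1.
Reached (1/3) = 1. Collecting the sign flips along the way, the symbol is +1.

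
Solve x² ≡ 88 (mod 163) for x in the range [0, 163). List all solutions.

Since 163 ≡ 3 (mod 4), a square root of 88 is 88^((163+1)/4) = 88^41 mod 163.
Repeated squaring: 88^2≡83, 88^4≡43, 88^8≡56, 88^16≡39, 88^32≡54 (mod 163).
88^41 = 88^(32+8+1) ≡ 96 (mod 163).
Check: 96² = 9216 ≡ 88 (mod 163). The two roots are 67 and 96.

67, 96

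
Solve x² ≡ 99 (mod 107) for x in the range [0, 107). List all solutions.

Since 107 ≡ 3 (mod 4), a square root of 99 is 99^((107+1)/4) = 99^27 mod 107.
Repeated squaring: 99^2≡64, 99^4≡30, 99^8≡44, 99^16≡10 (mod 107).
99^27 = 99^(16+8+2+1) ≡ 62 (mod 107).
Check: 62² = 3844 ≡ 99 (mod 107). The two roots are 45 and 62.

45, 62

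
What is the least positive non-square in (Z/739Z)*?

2

(2/739) = −1, so 2 is the smallest positive non-residue mod 739.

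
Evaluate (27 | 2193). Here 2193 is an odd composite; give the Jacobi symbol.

0

Reciprocity: 27 ≡ 3 and 2193 ≡ 1 (mod 4), so (27/2193) = +(2193/27).
Reduce top mod 27: now compute (6/27).
Pull out 2: since 27 ≡ 3 (mod 8), (2/27) = -1.
Reciprocity: 3 ≡ 3 and 27 ≡ 3 (mod 4), so (3/27) = −(27/3).
Reduce top mod 3: now compute (0/3).
Top reduces to 0: gcd > 1, so the symbol is 0.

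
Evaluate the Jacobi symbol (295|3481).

0

Reciprocity: 295 ≡ 3 and 3481 ≡ 1 (mod 4), so (295/3481) = +(3481/295).
Reduce top mod 295: now compute (236/295).
Pull out 2^2: since 295 ≡ 7 (mod 8), (2/295) = +1, so (2/295)^2 = +1.
Reciprocity: 59 ≡ 3 and 295 ≡ 3 (mod 4), so (59/295) = −(295/59).
Reduce top mod 59: now compute (0/59).
Top reduces to 0: gcd > 1, so the symbol is 0.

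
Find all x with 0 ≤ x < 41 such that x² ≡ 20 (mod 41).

15, 26

41 ≡ 1 (mod 4), so we find a root by search.
Trying successive values, 15² = 225 ≡ 20 (mod 41). The other root is 41 − 15 = 26.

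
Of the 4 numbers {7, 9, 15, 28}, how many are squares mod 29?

(7/29) = +1 → QR.
(9/29) = +1 → QR.
(15/29) = -1 → non-residue.
(28/29) = +1 → QR.
Total quadratic residues among the 4: 3.

3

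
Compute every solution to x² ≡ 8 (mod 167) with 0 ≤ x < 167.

26, 141

Since 167 ≡ 3 (mod 4), a square root of 8 is 8^((167+1)/4) = 8^42 mod 167.
Repeated squaring: 8^2≡64, 8^4≡88, 8^8≡62, 8^16≡3, 8^32≡9 (mod 167).
8^42 = 8^(32+8+2) ≡ 141 (mod 167).
Check: 141² = 19881 ≡ 8 (mod 167). The two roots are 26 and 141.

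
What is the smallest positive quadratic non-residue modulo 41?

3

(2/41) = +1, so 2 is a residue.
(3/41) = −1, so 3 is the smallest positive non-residue mod 41.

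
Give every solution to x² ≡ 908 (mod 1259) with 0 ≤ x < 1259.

Since 1259 ≡ 3 (mod 4), a square root of 908 is 908^((1259+1)/4) = 908^315 mod 1259.
Repeated squaring: 908^2≡1078, 908^4≡27, 908^8≡729, 908^16≡143, 908^32≡305, 908^64≡1118, 908^128≡996, 908^256≡1183 (mod 1259).
908^315 = 908^(256+32+16+8+2+1) ≡ 401 (mod 1259).
Check: 401² = 160801 ≡ 908 (mod 1259). The two roots are 401 and 858.

401, 858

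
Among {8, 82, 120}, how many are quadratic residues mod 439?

(8/439) = +1 → QR.
(82/439) = -1 → non-residue.
(120/439) = -1 → non-residue.
Total quadratic residues among the 3: 1.

1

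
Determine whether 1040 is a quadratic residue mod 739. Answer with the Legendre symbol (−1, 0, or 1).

-1

Euler's criterion: (1040/739) ≡ 301^369 (mod 739).
301^2 ≡ 443 (mod 739)
301^4 ≡ 414 (mod 739)
301^8 ≡ 687 (mod 739)
301^16 ≡ 487 (mod 739)
301^32 ≡ 689 (mod 739)
301^64 ≡ 283 (mod 739)
301^128 ≡ 277 (mod 739)
301^256 ≡ 612 (mod 739)
301^369 = 301^(256+64+32+16+1) ≡ 738 (mod 739).
Result is 738 ≡ −1, so (1040/739) = −1.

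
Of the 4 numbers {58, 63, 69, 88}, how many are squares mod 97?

(58/97) = -1 → non-residue.
(63/97) = -1 → non-residue.
(69/97) = -1 → non-residue.
(88/97) = +1 → QR.
Total quadratic residues among the 4: 1.

1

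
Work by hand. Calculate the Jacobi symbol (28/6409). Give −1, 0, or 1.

1

Pull out 2^2: since 6409 ≡ 1 (mod 8), (2/6409) = +1, so (2/6409)^2 = +1.
Reciprocity: 7 ≡ 3 and 6409 ≡ 1 (mod 4), so (7/6409) = +(6409/7).
Reduce top mod 7: now compute (4/7).
Pull out 2^2: since 7 ≡ 7 (mod 8), (2/7) = +1, so (2/7)^2 = +1.
Reached (1/7) = 1. Collecting the sign flips along the way, the symbol is +1.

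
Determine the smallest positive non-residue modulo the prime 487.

3

(2/487) = +1, so 2 is a residue.
(3/487) = −1, so 3 is the smallest positive non-residue mod 487.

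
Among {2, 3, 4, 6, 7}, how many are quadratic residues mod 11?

2

(2/11) = -1 → non-residue.
(3/11) = +1 → QR.
(4/11) = +1 → QR.
(6/11) = -1 → non-residue.
(7/11) = -1 → non-residue.
Total quadratic residues among the 5: 2.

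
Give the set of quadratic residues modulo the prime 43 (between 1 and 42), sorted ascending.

Square k = 1,…,21 (k and 43−k give the same square):
1²=1, 2²=4, 3²=9, 4²=16, 5²=25, 6²=36, 7²≡6, 8²≡21, 9²≡38, 10²≡14, 11²≡35, 12²≡15, 13²≡40, 14²≡24, 15²≡10, 16²≡41, 17²≡31, 18²≡23, 19²≡17, 20²≡13, 21²≡11 (mod 43).
So the quadratic residues mod 43 are {1, 4, 6, 9, 10, 11, 13, 14, 15, 16, 17, 21, 23, 24, 25, 31, 35, 36, 38, 40, 41}.

1, 4, 6, 9, 10, 11, 13, 14, 15, 16, 17, 21, 23, 24, 25, 31, 35, 36, 38, 40, 41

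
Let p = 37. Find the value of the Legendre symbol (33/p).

Reciprocity: 33 ≡ 1 and 37 ≡ 1 (mod 4), so (33/37) = +(37/33).
Reduce top mod 33: now compute (4/33).
Pull out 2^2: since 33 ≡ 1 (mod 8), (2/33) = +1, so (2/33)^2 = +1.
Reached (1/33) = 1. Collecting the sign flips along the way, the symbol is +1.

1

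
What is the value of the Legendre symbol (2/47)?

Pull out 2: since 47 ≡ 7 (mod 8), (2/47) = +1.
Reached (1/47) = 1. Collecting the sign flips along the way, the symbol is +1.

1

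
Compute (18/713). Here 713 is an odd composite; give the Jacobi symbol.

Pull out 2: since 713 ≡ 1 (mod 8), (2/713) = +1.
Reciprocity: 9 ≡ 1 and 713 ≡ 1 (mod 4), so (9/713) = +(713/9).
Reduce top mod 9: now compute (2/9).
Pull out 2: since 9 ≡ 1 (mod 8), (2/9) = +1.
Reached (1/9) = 1. Collecting the sign flips along the way, the symbol is +1.

1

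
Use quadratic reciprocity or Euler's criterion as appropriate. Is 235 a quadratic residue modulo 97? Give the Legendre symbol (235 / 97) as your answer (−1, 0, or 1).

First reduce: 235 ≡ 41 (mod 97).
Reciprocity: 41 ≡ 1 and 97 ≡ 1 (mod 4), so (41/97) = +(97/41).
Reduce top mod 41: now compute (15/41).
Reciprocity: 15 ≡ 3 and 41 ≡ 1 (mod 4), so (15/41) = +(41/15).
Reduce top mod 15: now compute (11/15).
Reciprocity: 11 ≡ 3 and 15 ≡ 3 (mod 4), so (11/15) = −(15/11).
Reduce top mod 11: now compute (4/11).
Pull out 2^2: since 11 ≡ 3 (mod 8), (2/11) = -1, so (2/11)^2 = +1.
Reached (1/11) = 1. Collecting the sign flips along the way, the symbol is -1.

-1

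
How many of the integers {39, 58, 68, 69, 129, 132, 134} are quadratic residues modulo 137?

(39/137) = +1 → QR.
(58/137) = -1 → non-residue.
(68/137) = +1 → QR.
(69/137) = +1 → QR.
(129/137) = +1 → QR.
(132/137) = -1 → non-residue.
(134/137) = -1 → non-residue.
Total quadratic residues among the 7: 4.

4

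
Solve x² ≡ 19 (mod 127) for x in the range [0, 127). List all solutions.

20, 107

Since 127 ≡ 3 (mod 4), a square root of 19 is 19^((127+1)/4) = 19^32 mod 127.
Repeated squaring: 19^2≡107, 19^4≡19, 19^8≡107, 19^16≡19, 19^32≡107 (mod 127).
19^32 = 19^(32) ≡ 107 (mod 127).
Check: 107² = 11449 ≡ 19 (mod 127). The two roots are 20 and 107.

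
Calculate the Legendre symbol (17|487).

Reciprocity: 17 ≡ 1 and 487 ≡ 3 (mod 4), so (17/487) = +(487/17).
Reduce top mod 17: now compute (11/17).
Reciprocity: 11 ≡ 3 and 17 ≡ 1 (mod 4), so (11/17) = +(17/11).
Reduce top mod 11: now compute (6/11).
Pull out 2: since 11 ≡ 3 (mod 8), (2/11) = -1.
Reciprocity: 3 ≡ 3 and 11 ≡ 3 (mod 4), so (3/11) = −(11/3).
Reduce top mod 3: now compute (2/3).
Pull out 2: since 3 ≡ 3 (mod 8), (2/3) = -1.
Reached (1/3) = 1. Collecting the sign flips along the way, the symbol is -1.

-1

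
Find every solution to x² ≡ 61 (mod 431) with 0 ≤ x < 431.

161, 270

Since 431 ≡ 3 (mod 4), a square root of 61 is 61^((431+1)/4) = 61^108 mod 431.
Repeated squaring: 61^2≡273, 61^4≡397, 61^8≡294, 61^16≡236, 61^32≡97, 61^64≡358 (mod 431).
61^108 = 61^(64+32+8+4) ≡ 270 (mod 431).
Check: 270² = 72900 ≡ 61 (mod 431). The two roots are 161 and 270.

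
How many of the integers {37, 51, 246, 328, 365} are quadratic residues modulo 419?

(37/419) = +1 → QR.
(51/419) = -1 → non-residue.
(246/419) = -1 → non-residue.
(328/419) = -1 → non-residue.
(365/419) = +1 → QR.
Total quadratic residues among the 5: 2.

2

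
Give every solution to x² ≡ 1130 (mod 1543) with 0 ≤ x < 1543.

461, 1082

Since 1543 ≡ 3 (mod 4), a square root of 1130 is 1130^((1543+1)/4) = 1130^386 mod 1543.
Repeated squaring: 1130^2≡839, 1130^4≡313, 1130^8≡760, 1130^16≡518, 1130^32≡1385, 1130^64≡276, 1130^128≡569, 1130^256≡1274 (mod 1543).
1130^386 = 1130^(256+128+2) ≡ 1082 (mod 1543).
Check: 1082² = 1170724 ≡ 1130 (mod 1543). The two roots are 461 and 1082.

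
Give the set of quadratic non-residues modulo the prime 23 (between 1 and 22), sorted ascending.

5 7 10 11 14 15 17 19 20 21 22

Square k = 1,…,11 (k and 23−k give the same square):
1²=1, 2²=4, 3²=9, 4²=16, 5²≡2, 6²≡13, 7²≡3, 8²≡18, 9²≡12, 10²≡8, 11²≡6 (mod 23).
The residues are {1, 2, 3, 4, 6, 8, 9, 12, 13, 16, 18}; the non-residues are the remaining 11 nonzero classes.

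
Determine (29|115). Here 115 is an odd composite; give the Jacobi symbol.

Reciprocity: 29 ≡ 1 and 115 ≡ 3 (mod 4), so (29/115) = +(115/29).
Reduce top mod 29: now compute (28/29).
Pull out 2^2: since 29 ≡ 5 (mod 8), (2/29) = -1, so (2/29)^2 = +1.
Reciprocity: 7 ≡ 3 and 29 ≡ 1 (mod 4), so (7/29) = +(29/7).
Reduce top mod 7: now compute (1/7).
Reached (1/7) = 1. Collecting the sign flips along the way, the symbol is +1.

1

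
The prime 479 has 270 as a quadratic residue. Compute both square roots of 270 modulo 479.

Since 479 ≡ 3 (mod 4), a square root of 270 is 270^((479+1)/4) = 270^120 mod 479.
Repeated squaring: 270^2≡92, 270^4≡321, 270^8≡56, 270^16≡262, 270^32≡147, 270^64≡54 (mod 479).
270^120 = 270^(64+32+16+8) ≡ 360 (mod 479).
Check: 360² = 129600 ≡ 270 (mod 479). The two roots are 119 and 360.

119, 360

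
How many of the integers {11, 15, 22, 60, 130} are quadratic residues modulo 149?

2

(11/149) = -1 → non-residue.
(15/149) = -1 → non-residue.
(22/149) = +1 → QR.
(60/149) = -1 → non-residue.
(130/149) = +1 → QR.
Total quadratic residues among the 5: 2.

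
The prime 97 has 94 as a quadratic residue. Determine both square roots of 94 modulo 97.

97 ≡ 1 (mod 4), so we find a root by search.
Trying successive values, 26² = 676 ≡ 94 (mod 97). The other root is 97 − 26 = 71.

26, 71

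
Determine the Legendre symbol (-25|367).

-1

First reduce: -25 ≡ 342 (mod 367).
Pull out 2: since 367 ≡ 7 (mod 8), (2/367) = +1.
Reciprocity: 171 ≡ 3 and 367 ≡ 3 (mod 4), so (171/367) = −(367/171).
Reduce top mod 171: now compute (25/171).
Reciprocity: 25 ≡ 1 and 171 ≡ 3 (mod 4), so (25/171) = +(171/25).
Reduce top mod 25: now compute (21/25).
Reciprocity: 21 ≡ 1 and 25 ≡ 1 (mod 4), so (21/25) = +(25/21).
Reduce top mod 21: now compute (4/21).
Pull out 2^2: since 21 ≡ 5 (mod 8), (2/21) = -1, so (2/21)^2 = +1.
Reached (1/21) = 1. Collecting the sign flips along the way, the symbol is -1.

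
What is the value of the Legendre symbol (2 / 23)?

Pull out 2: since 23 ≡ 7 (mod 8), (2/23) = +1.
Reached (1/23) = 1. Collecting the sign flips along the way, the symbol is +1.

1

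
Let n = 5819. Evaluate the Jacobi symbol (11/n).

Reciprocity: 11 ≡ 3 and 5819 ≡ 3 (mod 4), so (11/5819) = −(5819/11).
Reduce top mod 11: now compute (0/11).
Top reduces to 0: gcd > 1, so the symbol is 0.

0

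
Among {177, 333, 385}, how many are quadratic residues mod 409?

1

(177/409) = -1 → non-residue.
(333/409) = -1 → non-residue.
(385/409) = +1 → QR.
Total quadratic residues among the 3: 1.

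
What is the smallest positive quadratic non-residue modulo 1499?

(2/1499) = −1, so 2 is the smallest positive non-residue mod 1499.

2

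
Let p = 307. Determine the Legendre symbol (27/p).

Euler's criterion: (27/307) ≡ 27^153 (mod 307).
27^2 ≡ 115 (mod 307)
27^4 ≡ 24 (mod 307)
27^8 ≡ 269 (mod 307)
27^16 ≡ 216 (mod 307)
27^32 ≡ 299 (mod 307)
27^64 ≡ 64 (mod 307)
27^128 ≡ 105 (mod 307)
27^153 = 27^(128+16+8+1) ≡ 306 (mod 307).
Result is 306 ≡ −1, so (27/307) = −1.

-1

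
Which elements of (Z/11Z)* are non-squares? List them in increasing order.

Square k = 1,…,5 (k and 11−k give the same square):
1²=1, 2²=4, 3²=9, 4²≡5, 5²≡3 (mod 11).
The residues are {1, 3, 4, 5, 9}; the non-residues are the remaining 5 nonzero classes.

2 6 7 8 10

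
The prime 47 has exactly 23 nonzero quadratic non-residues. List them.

5,10,11,13,15,19,20,22,23,26,29,30,31,33,35,38,39,40,41,43,44,45,46

Square k = 1,…,23 (k and 47−k give the same square):
1²=1, 2²=4, 3²=9, 4²=16, 5²=25, 6²=36, 7²≡2, 8²≡17, 9²≡34, 10²≡6, 11²≡27, 12²≡3, 13²≡28, 14²≡8, 15²≡37, 16²≡21, 17²≡7, 18²≡42, 19²≡32, 20²≡24, 21²≡18, 22²≡14, 23²≡12 (mod 47).
The residues are {1, 2, 3, 4, 6, 7, 8, 9, 12, 14, 16, 17, 18, 21, 24, 25, 27, 28, 32, 34, 36, 37, 42}; the non-residues are the remaining 23 nonzero classes.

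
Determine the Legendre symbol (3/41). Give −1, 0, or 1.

Reciprocity: 3 ≡ 3 and 41 ≡ 1 (mod 4), so (3/41) = +(41/3).
Reduce top mod 3: now compute (2/3).
Pull out 2: since 3 ≡ 3 (mod 8), (2/3) = -1.
Reached (1/3) = 1. Collecting the sign flips along the way, the symbol is -1.

-1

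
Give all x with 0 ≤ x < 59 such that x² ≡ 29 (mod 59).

18, 41

Since 59 ≡ 3 (mod 4), a square root of 29 is 29^((59+1)/4) = 29^15 mod 59.
Repeated squaring: 29^2≡15, 29^4≡48, 29^8≡3 (mod 59).
29^15 = 29^(8+4+2+1) ≡ 41 (mod 59).
Check: 41² = 1681 ≡ 29 (mod 59). The two roots are 18 and 41.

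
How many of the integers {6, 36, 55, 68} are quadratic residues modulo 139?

3

(6/139) = +1 → QR.
(36/139) = +1 → QR.
(55/139) = +1 → QR.
(68/139) = -1 → non-residue.
Total quadratic residues among the 4: 3.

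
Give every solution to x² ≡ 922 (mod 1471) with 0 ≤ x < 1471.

Since 1471 ≡ 3 (mod 4), a square root of 922 is 922^((1471+1)/4) = 922^368 mod 1471.
Repeated squaring: 922^2≡1317, 922^4≡180, 922^8≡38, 922^16≡1444, 922^32≡729, 922^64≡410, 922^128≡406, 922^256≡84 (mod 1471).
922^368 = 922^(256+64+32+16) ≡ 1352 (mod 1471).
Check: 1352² = 1827904 ≡ 922 (mod 1471). The two roots are 119 and 1352.

119, 1352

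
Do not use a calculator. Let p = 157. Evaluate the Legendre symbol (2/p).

Pull out 2: since 157 ≡ 5 (mod 8), (2/157) = -1.
Reached (1/157) = 1. Collecting the sign flips along the way, the symbol is -1.

-1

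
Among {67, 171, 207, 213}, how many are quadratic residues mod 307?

(67/307) = -1 → non-residue.
(171/307) = +1 → QR.
(207/307) = -1 → non-residue.
(213/307) = -1 → non-residue.
Total quadratic residues among the 4: 1.

1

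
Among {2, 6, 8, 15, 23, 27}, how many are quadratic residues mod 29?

2

(2/29) = -1 → non-residue.
(6/29) = +1 → QR.
(8/29) = -1 → non-residue.
(15/29) = -1 → non-residue.
(23/29) = +1 → QR.
(27/29) = -1 → non-residue.
Total quadratic residues among the 6: 2.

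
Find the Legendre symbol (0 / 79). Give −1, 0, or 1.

Top reduces to 0: gcd > 1, so the symbol is 0.

0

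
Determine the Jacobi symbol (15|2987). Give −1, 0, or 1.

Reciprocity: 15 ≡ 3 and 2987 ≡ 3 (mod 4), so (15/2987) = −(2987/15).
Reduce top mod 15: now compute (2/15).
Pull out 2: since 15 ≡ 7 (mod 8), (2/15) = +1.
Reached (1/15) = 1. Collecting the sign flips along the way, the symbol is -1.

-1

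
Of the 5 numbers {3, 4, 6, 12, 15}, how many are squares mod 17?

(3/17) = -1 → non-residue.
(4/17) = +1 → QR.
(6/17) = -1 → non-residue.
(12/17) = -1 → non-residue.
(15/17) = +1 → QR.
Total quadratic residues among the 5: 2.

2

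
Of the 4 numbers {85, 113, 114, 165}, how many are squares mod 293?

0

(85/293) = -1 → non-residue.
(113/293) = -1 → non-residue.
(114/293) = -1 → non-residue.
(165/293) = -1 → non-residue.
Total quadratic residues among the 4: 0.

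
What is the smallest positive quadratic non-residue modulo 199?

3

(2/199) = +1, so 2 is a residue.
(3/199) = −1, so 3 is the smallest positive non-residue mod 199.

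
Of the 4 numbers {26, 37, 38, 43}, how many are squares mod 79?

2

(26/79) = +1 → QR.
(37/79) = -1 → non-residue.
(38/79) = +1 → QR.
(43/79) = -1 → non-residue.
Total quadratic residues among the 4: 2.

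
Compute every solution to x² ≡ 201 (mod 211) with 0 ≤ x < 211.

Since 211 ≡ 3 (mod 4), a square root of 201 is 201^((211+1)/4) = 201^53 mod 211.
Repeated squaring: 201^2≡100, 201^4≡83, 201^8≡137, 201^16≡201, 201^32≡100 (mod 211).
201^53 = 201^(32+16+4+1) ≡ 137 (mod 211).
Check: 137² = 18769 ≡ 201 (mod 211). The two roots are 74 and 137.

74, 137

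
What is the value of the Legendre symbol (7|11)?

Euler's criterion: (7/11) ≡ 7^5 (mod 11).
7^2 ≡ 5 (mod 11)
7^4 ≡ 3 (mod 11)
7^5 = 7^(4+1) ≡ 10 (mod 11).
Result is 10 ≡ −1, so (7/11) = −1.

-1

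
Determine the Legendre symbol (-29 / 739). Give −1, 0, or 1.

1

First reduce: -29 ≡ 710 (mod 739).
Pull out 2: since 739 ≡ 3 (mod 8), (2/739) = -1.
Reciprocity: 355 ≡ 3 and 739 ≡ 3 (mod 4), so (355/739) = −(739/355).
Reduce top mod 355: now compute (29/355).
Reciprocity: 29 ≡ 1 and 355 ≡ 3 (mod 4), so (29/355) = +(355/29).
Reduce top mod 29: now compute (7/29).
Reciprocity: 7 ≡ 3 and 29 ≡ 1 (mod 4), so (7/29) = +(29/7).
Reduce top mod 7: now compute (1/7).
Reached (1/7) = 1. Collecting the sign flips along the way, the symbol is +1.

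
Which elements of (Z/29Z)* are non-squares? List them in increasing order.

2,3,8,10,11,12,14,15,17,18,19,21,26,27

Square k = 1,…,14 (k and 29−k give the same square):
1²=1, 2²=4, 3²=9, 4²=16, 5²=25, 6²≡7, 7²≡20, 8²≡6, 9²≡23, 10²≡13, 11²≡5, 12²≡28, 13²≡24, 14²≡22 (mod 29).
The residues are {1, 4, 5, 6, 7, 9, 13, 16, 20, 22, 23, 24, 25, 28}; the non-residues are the remaining 14 nonzero classes.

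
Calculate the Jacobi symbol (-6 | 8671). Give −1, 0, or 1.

First reduce: -6 ≡ 8665 (mod 8671).
Reciprocity: 8665 ≡ 1 and 8671 ≡ 3 (mod 4), so (8665/8671) = +(8671/8665).
Reduce top mod 8665: now compute (6/8665).
Pull out 2: since 8665 ≡ 1 (mod 8), (2/8665) = +1.
Reciprocity: 3 ≡ 3 and 8665 ≡ 1 (mod 4), so (3/8665) = +(8665/3).
Reduce top mod 3: now compute (1/3).
Reached (1/3) = 1. Collecting the sign flips along the way, the symbol is +1.

1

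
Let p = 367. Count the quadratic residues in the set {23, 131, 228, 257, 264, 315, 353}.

(23/367) = +1 → QR.
(131/367) = -1 → non-residue.
(228/367) = +1 → QR.
(257/367) = -1 → non-residue.
(264/367) = +1 → QR.
(315/367) = -1 → non-residue.
(353/367) = -1 → non-residue.
Total quadratic residues among the 7: 3.

3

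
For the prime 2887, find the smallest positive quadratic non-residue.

(2/2887) = +1, so 2 is a residue.
(3/2887) = −1, so 3 is the smallest positive non-residue mod 2887.

3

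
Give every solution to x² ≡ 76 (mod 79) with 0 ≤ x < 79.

32, 47

Since 79 ≡ 3 (mod 4), a square root of 76 is 76^((79+1)/4) = 76^20 mod 79.
Repeated squaring: 76^2≡9, 76^4≡2, 76^8≡4, 76^16≡16 (mod 79).
76^20 = 76^(16+4) ≡ 32 (mod 79).
Check: 32² = 1024 ≡ 76 (mod 79). The two roots are 32 and 47.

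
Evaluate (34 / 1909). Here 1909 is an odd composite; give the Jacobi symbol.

1

Pull out 2: since 1909 ≡ 5 (mod 8), (2/1909) = -1.
Reciprocity: 17 ≡ 1 and 1909 ≡ 1 (mod 4), so (17/1909) = +(1909/17).
Reduce top mod 17: now compute (5/17).
Reciprocity: 5 ≡ 1 and 17 ≡ 1 (mod 4), so (5/17) = +(17/5).
Reduce top mod 5: now compute (2/5).
Pull out 2: since 5 ≡ 5 (mod 8), (2/5) = -1.
Reached (1/5) = 1. Collecting the sign flips along the way, the symbol is +1.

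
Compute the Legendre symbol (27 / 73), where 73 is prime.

1

Reciprocity: 27 ≡ 3 and 73 ≡ 1 (mod 4), so (27/73) = +(73/27).
Reduce top mod 27: now compute (19/27).
Reciprocity: 19 ≡ 3 and 27 ≡ 3 (mod 4), so (19/27) = −(27/19).
Reduce top mod 19: now compute (8/19).
Pull out 2^3: since 19 ≡ 3 (mod 8), (2/19) = -1, so (2/19)^3 = -1.
Reached (1/19) = 1. Collecting the sign flips along the way, the symbol is +1.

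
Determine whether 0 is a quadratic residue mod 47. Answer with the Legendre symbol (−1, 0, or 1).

0

Top reduces to 0: gcd > 1, so the symbol is 0.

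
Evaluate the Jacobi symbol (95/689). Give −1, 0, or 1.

Reciprocity: 95 ≡ 3 and 689 ≡ 1 (mod 4), so (95/689) = +(689/95).
Reduce top mod 95: now compute (24/95).
Pull out 2^3: since 95 ≡ 7 (mod 8), (2/95) = +1, so (2/95)^3 = +1.
Reciprocity: 3 ≡ 3 and 95 ≡ 3 (mod 4), so (3/95) = −(95/3).
Reduce top mod 3: now compute (2/3).
Pull out 2: since 3 ≡ 3 (mod 8), (2/3) = -1.
Reached (1/3) = 1. Collecting the sign flips along the way, the symbol is +1.

1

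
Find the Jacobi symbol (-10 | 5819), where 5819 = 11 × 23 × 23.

1

First reduce: -10 ≡ 5809 (mod 5819).
Reciprocity: 5809 ≡ 1 and 5819 ≡ 3 (mod 4), so (5809/5819) = +(5819/5809).
Reduce top mod 5809: now compute (10/5809).
Pull out 2: since 5809 ≡ 1 (mod 8), (2/5809) = +1.
Reciprocity: 5 ≡ 1 and 5809 ≡ 1 (mod 4), so (5/5809) = +(5809/5).
Reduce top mod 5: now compute (4/5).
Pull out 2^2: since 5 ≡ 5 (mod 8), (2/5) = -1, so (2/5)^2 = +1.
Reached (1/5) = 1. Collecting the sign flips along the way, the symbol is +1.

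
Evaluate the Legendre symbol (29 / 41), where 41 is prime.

Reciprocity: 29 ≡ 1 and 41 ≡ 1 (mod 4), so (29/41) = +(41/29).
Reduce top mod 29: now compute (12/29).
Pull out 2^2: since 29 ≡ 5 (mod 8), (2/29) = -1, so (2/29)^2 = +1.
Reciprocity: 3 ≡ 3 and 29 ≡ 1 (mod 4), so (3/29) = +(29/3).
Reduce top mod 3: now compute (2/3).
Pull out 2: since 3 ≡ 3 (mod 8), (2/3) = -1.
Reached (1/3) = 1. Collecting the sign flips along the way, the symbol is -1.

-1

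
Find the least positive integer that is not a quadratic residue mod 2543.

(2/2543) = +1, so 2 is a residue.
(3/2543) = +1, so 3 is a residue.
(4/2543) = +1, so 4 is a residue.
(5/2543) = −1, so 5 is the smallest positive non-residue mod 2543.

5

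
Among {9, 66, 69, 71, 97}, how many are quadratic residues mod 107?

(9/107) = +1 → QR.
(66/107) = -1 → non-residue.
(69/107) = +1 → QR.
(71/107) = -1 → non-residue.
(97/107) = -1 → non-residue.
Total quadratic residues among the 5: 2.

2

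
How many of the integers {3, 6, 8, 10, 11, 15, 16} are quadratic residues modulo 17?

(3/17) = -1 → non-residue.
(6/17) = -1 → non-residue.
(8/17) = +1 → QR.
(10/17) = -1 → non-residue.
(11/17) = -1 → non-residue.
(15/17) = +1 → QR.
(16/17) = +1 → QR.
Total quadratic residues among the 7: 3.

3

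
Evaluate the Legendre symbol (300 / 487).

-1

Euler's criterion: (300/487) ≡ 300^243 (mod 487).
300^2 ≡ 392 (mod 487)
300^4 ≡ 259 (mod 487)
300^8 ≡ 362 (mod 487)
300^16 ≡ 41 (mod 487)
300^32 ≡ 220 (mod 487)
300^64 ≡ 187 (mod 487)
300^128 ≡ 392 (mod 487)
300^243 = 300^(128+64+32+16+2+1) ≡ 486 (mod 487).
Result is 486 ≡ −1, so (300/487) = −1.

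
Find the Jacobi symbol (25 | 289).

Reciprocity: 25 ≡ 1 and 289 ≡ 1 (mod 4), so (25/289) = +(289/25).
Reduce top mod 25: now compute (14/25).
Pull out 2: since 25 ≡ 1 (mod 8), (2/25) = +1.
Reciprocity: 7 ≡ 3 and 25 ≡ 1 (mod 4), so (7/25) = +(25/7).
Reduce top mod 7: now compute (4/7).
Pull out 2^2: since 7 ≡ 7 (mod 8), (2/7) = +1, so (2/7)^2 = +1.
Reached (1/7) = 1. Collecting the sign flips along the way, the symbol is +1.

1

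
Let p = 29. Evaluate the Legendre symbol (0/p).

0

Top reduces to 0: gcd > 1, so the symbol is 0.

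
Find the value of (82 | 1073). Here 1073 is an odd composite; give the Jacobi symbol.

Pull out 2: since 1073 ≡ 1 (mod 8), (2/1073) = +1.
Reciprocity: 41 ≡ 1 and 1073 ≡ 1 (mod 4), so (41/1073) = +(1073/41).
Reduce top mod 41: now compute (7/41).
Reciprocity: 7 ≡ 3 and 41 ≡ 1 (mod 4), so (7/41) = +(41/7).
Reduce top mod 7: now compute (6/7).
Pull out 2: since 7 ≡ 7 (mod 8), (2/7) = +1.
Reciprocity: 3 ≡ 3 and 7 ≡ 3 (mod 4), so (3/7) = −(7/3).
Reduce top mod 3: now compute (1/3).
Reached (1/3) = 1. Collecting the sign flips along the way, the symbol is -1.

-1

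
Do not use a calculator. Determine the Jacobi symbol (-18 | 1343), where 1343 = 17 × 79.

-1

First reduce: -18 ≡ 1325 (mod 1343).
Reciprocity: 1325 ≡ 1 and 1343 ≡ 3 (mod 4), so (1325/1343) = +(1343/1325).
Reduce top mod 1325: now compute (18/1325).
Pull out 2: since 1325 ≡ 5 (mod 8), (2/1325) = -1.
Reciprocity: 9 ≡ 1 and 1325 ≡ 1 (mod 4), so (9/1325) = +(1325/9).
Reduce top mod 9: now compute (2/9).
Pull out 2: since 9 ≡ 1 (mod 8), (2/9) = +1.
Reached (1/9) = 1. Collecting the sign flips along the way, the symbol is -1.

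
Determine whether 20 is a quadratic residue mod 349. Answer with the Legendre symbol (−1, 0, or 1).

1

Euler's criterion: (20/349) ≡ 20^174 (mod 349).
20^2 ≡ 51 (mod 349)
20^4 ≡ 158 (mod 349)
20^8 ≡ 185 (mod 349)
20^16 ≡ 23 (mod 349)
20^32 ≡ 180 (mod 349)
20^64 ≡ 292 (mod 349)
20^128 ≡ 108 (mod 349)
20^174 = 20^(128+32+8+4+2) ≡ 1 (mod 349).
Result is 1, so (20/349) = 1.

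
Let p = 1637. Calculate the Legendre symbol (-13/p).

First reduce: -13 ≡ 1624 (mod 1637).
Pull out 2^3: since 1637 ≡ 5 (mod 8), (2/1637) = -1, so (2/1637)^3 = -1.
Reciprocity: 203 ≡ 3 and 1637 ≡ 1 (mod 4), so (203/1637) = +(1637/203).
Reduce top mod 203: now compute (13/203).
Reciprocity: 13 ≡ 1 and 203 ≡ 3 (mod 4), so (13/203) = +(203/13).
Reduce top mod 13: now compute (8/13).
Pull out 2^3: since 13 ≡ 5 (mod 8), (2/13) = -1, so (2/13)^3 = -1.
Reached (1/13) = 1. Collecting the sign flips along the way, the symbol is +1.

1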